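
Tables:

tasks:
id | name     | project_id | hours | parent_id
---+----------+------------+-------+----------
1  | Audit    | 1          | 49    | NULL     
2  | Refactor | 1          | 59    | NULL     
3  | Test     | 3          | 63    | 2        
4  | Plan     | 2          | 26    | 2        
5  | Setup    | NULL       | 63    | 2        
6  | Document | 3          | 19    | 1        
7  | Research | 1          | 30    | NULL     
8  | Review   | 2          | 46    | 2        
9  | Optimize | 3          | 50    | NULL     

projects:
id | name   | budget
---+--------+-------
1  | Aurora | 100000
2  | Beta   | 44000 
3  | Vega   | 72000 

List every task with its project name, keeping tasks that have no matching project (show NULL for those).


LEFT JOIN keeps every row from tasks (the left table); where project_id has no match in projects, the project columns become NULL. Walk through each task:
  - task 1 (Audit): project_id=1 -> matches Aurora
  - task 2 (Refactor): project_id=1 -> matches Aurora
  - task 3 (Test): project_id=3 -> matches Vega
  - task 4 (Plan): project_id=2 -> matches Beta
  - task 5 (Setup): project_id=NULL, no match -> kept with NULL
  - task 6 (Document): project_id=3 -> matches Vega
  - task 7 (Research): project_id=1 -> matches Aurora
  - task 8 (Review): project_id=2 -> matches Beta
  - task 9 (Optimize): project_id=3 -> matches Vega
All 9 rows appear; 1 has NULL project.

SQL:
SELECT a.name, b.name AS project
FROM tasks a
LEFT JOIN projects b ON a.project_id = b.id

Result:
name     | project
---------+--------
Audit    | Aurora 
Refactor | Aurora 
Test     | Vega   
Plan     | Beta   
Setup    | NULL   
Document | Vega   
Research | Aurora 
Review   | Beta   
Optimize | Vega   


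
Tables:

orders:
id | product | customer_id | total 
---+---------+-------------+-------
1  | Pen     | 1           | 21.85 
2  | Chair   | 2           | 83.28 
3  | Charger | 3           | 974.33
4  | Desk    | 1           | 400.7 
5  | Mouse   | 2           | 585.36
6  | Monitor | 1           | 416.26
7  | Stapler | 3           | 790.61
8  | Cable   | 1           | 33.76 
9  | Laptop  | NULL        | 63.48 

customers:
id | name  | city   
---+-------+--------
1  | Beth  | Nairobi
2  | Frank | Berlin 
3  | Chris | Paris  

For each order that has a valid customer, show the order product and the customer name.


INNER JOIN keeps only orders rows whose customer_id matches an id in customers. Walk through each order:
  - order 1 (Pen): customer_id=1 -> matches Beth
  - order 2 (Chair): customer_id=2 -> matches Frank
  - order 3 (Charger): customer_id=3 -> matches Chris
  - order 4 (Desk): customer_id=1 -> matches Beth
  - order 5 (Mouse): customer_id=2 -> matches Frank
  - order 6 (Monitor): customer_id=1 -> matches Beth
  - order 7 (Stapler): customer_id=3 -> matches Chris
  - order 8 (Cable): customer_id=1 -> matches Beth
  - order 9 (Laptop): customer_id=NULL, no match -> dropped
So 1 of 9 rows is dropped.

SQL:
SELECT a.product, b.name AS customer
FROM orders a
INNER JOIN customers b ON a.customer_id = b.id

Result:
product | customer
--------+---------
Pen     | Beth    
Chair   | Frank   
Charger | Chris   
Desk    | Beth    
Mouse   | Frank   
Monitor | Beth    
Stapler | Chris   
Cable   | Beth    


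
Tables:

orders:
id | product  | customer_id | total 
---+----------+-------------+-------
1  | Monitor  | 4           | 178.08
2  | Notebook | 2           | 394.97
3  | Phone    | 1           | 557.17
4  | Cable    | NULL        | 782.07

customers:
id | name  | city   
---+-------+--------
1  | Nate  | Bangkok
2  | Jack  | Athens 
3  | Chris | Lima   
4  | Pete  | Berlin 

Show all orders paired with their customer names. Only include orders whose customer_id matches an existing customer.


INNER JOIN keeps only orders rows whose customer_id matches an id in customers. Walk through each order:
  - order 1 (Monitor): customer_id=4 -> matches Pete
  - order 2 (Notebook): customer_id=2 -> matches Jack
  - order 3 (Phone): customer_id=1 -> matches Nate
  - order 4 (Cable): customer_id=NULL, no match -> dropped
So 1 of 4 rows is dropped.

SQL:
SELECT a.product, b.name AS customer
FROM orders a
INNER JOIN customers b ON a.customer_id = b.id

Result:
product  | customer
---------+---------
Monitor  | Pete    
Notebook | Jack    
Phone    | Nate    


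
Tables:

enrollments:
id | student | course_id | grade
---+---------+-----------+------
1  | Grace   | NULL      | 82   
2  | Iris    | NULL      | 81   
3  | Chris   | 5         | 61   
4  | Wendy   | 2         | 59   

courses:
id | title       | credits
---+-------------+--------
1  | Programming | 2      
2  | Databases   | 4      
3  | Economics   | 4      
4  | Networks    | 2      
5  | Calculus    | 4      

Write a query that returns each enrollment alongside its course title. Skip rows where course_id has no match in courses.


INNER JOIN keeps only enrollments rows whose course_id matches an id in courses. Walk through each enrollment:
  - enrollment 1 (Grace): course_id=NULL, no match -> dropped
  - enrollment 2 (Iris): course_id=NULL, no match -> dropped
  - enrollment 3 (Chris): course_id=5 -> matches Calculus
  - enrollment 4 (Wendy): course_id=2 -> matches Databases
So 2 of 4 rows are dropped.

SQL:
SELECT a.student, b.title AS course
FROM enrollments a
INNER JOIN courses b ON a.course_id = b.id

Result:
student | course   
--------+----------
Chris   | Calculus 
Wendy   | Databases


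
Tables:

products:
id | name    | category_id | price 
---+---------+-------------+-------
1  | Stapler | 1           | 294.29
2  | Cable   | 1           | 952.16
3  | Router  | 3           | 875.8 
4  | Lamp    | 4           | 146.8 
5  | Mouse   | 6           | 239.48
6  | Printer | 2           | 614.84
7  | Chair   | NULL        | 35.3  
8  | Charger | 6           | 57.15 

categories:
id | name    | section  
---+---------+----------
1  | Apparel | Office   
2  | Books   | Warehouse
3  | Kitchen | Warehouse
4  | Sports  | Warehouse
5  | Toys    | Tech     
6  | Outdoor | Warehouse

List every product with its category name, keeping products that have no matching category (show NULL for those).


LEFT JOIN keeps every row from products (the left table); where category_id has no match in categories, the category columns become NULL. Walk through each product:
  - product 1 (Stapler): category_id=1 -> matches Apparel
  - product 2 (Cable): category_id=1 -> matches Apparel
  - product 3 (Router): category_id=3 -> matches Kitchen
  - product 4 (Lamp): category_id=4 -> matches Sports
  - product 5 (Mouse): category_id=6 -> matches Outdoor
  - product 6 (Printer): category_id=2 -> matches Books
  - product 7 (Chair): category_id=NULL, no match -> kept with NULL
  - product 8 (Charger): category_id=6 -> matches Outdoor
All 8 rows appear; 1 has NULL category.

SQL:
SELECT a.name, b.name AS category
FROM products a
LEFT JOIN categories b ON a.category_id = b.id

Result:
name    | category
--------+---------
Stapler | Apparel 
Cable   | Apparel 
Router  | Kitchen 
Lamp    | Sports  
Mouse   | Outdoor 
Printer | Books   
Chair   | NULL    
Charger | Outdoor 


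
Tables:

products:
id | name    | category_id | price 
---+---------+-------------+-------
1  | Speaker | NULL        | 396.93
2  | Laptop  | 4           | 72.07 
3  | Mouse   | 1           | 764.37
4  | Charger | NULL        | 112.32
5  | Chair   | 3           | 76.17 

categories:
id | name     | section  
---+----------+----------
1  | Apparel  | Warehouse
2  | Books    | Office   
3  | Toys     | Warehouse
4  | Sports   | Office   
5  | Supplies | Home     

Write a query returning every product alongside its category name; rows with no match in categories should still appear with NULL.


LEFT JOIN keeps every row from products (the left table); where category_id has no match in categories, the category columns become NULL. Walk through each product:
  - product 1 (Speaker): category_id=NULL, no match -> kept with NULL
  - product 2 (Laptop): category_id=4 -> matches Sports
  - product 3 (Mouse): category_id=1 -> matches Apparel
  - product 4 (Charger): category_id=NULL, no match -> kept with NULL
  - product 5 (Chair): category_id=3 -> matches Toys
All 5 rows appear; 2 have NULL category.

SQL:
SELECT a.name, b.name AS category
FROM products a
LEFT JOIN categories b ON a.category_id = b.id

Result:
name    | category
--------+---------
Speaker | NULL    
Laptop  | Sports  
Mouse   | Apparel 
Charger | NULL    
Chair   | Toys    


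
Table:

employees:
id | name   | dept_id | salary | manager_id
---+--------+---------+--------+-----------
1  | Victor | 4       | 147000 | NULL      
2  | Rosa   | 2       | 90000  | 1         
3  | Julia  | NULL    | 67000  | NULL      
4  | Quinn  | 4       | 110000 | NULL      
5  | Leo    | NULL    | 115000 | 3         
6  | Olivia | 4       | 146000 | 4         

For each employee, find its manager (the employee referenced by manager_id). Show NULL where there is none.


This is a self-join: employees is joined to a second copy of itself, matching each row's manager_id to another row's id. Use LEFT JOIN so rows with manager_id=NULL are kept.
  - employee 1 (Victor): manager_id=NULL -> NULL
  - employee 2 (Rosa): manager_id=1 -> Victor
  - employee 3 (Julia): manager_id=NULL -> NULL
  - employee 4 (Quinn): manager_id=NULL -> NULL
  - employee 5 (Leo): manager_id=3 -> Julia
  - employee 6 (Olivia): manager_id=4 -> Quinn

SQL:
SELECT a.name AS item, b.name AS manager
FROM employees a
LEFT JOIN employees b ON a.manager_id = b.id

Result:
item   | manager
-------+--------
Victor | NULL   
Rosa   | Victor 
Julia  | NULL   
Quinn  | NULL   
Leo    | Julia  
Olivia | Quinn  


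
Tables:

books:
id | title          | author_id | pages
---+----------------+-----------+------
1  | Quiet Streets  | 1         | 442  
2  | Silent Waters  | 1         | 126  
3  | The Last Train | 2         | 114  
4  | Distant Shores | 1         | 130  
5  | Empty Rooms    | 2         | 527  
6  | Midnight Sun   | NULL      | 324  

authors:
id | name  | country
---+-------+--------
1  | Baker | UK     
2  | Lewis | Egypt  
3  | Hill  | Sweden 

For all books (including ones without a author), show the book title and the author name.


LEFT JOIN keeps every row from books (the left table); where author_id has no match in authors, the author columns become NULL. Walk through each book:
  - book 1 (Quiet Streets): author_id=1 -> matches Baker
  - book 2 (Silent Waters): author_id=1 -> matches Baker
  - book 3 (The Last Train): author_id=2 -> matches Lewis
  - book 4 (Distant Shores): author_id=1 -> matches Baker
  - book 5 (Empty Rooms): author_id=2 -> matches Lewis
  - book 6 (Midnight Sun): author_id=NULL, no match -> kept with NULL
All 6 rows appear; 1 has NULL author.

SQL:
SELECT a.title, b.name AS author
FROM books a
LEFT JOIN authors b ON a.author_id = b.id

Result:
title          | author
---------------+-------
Quiet Streets  | Baker 
Silent Waters  | Baker 
The Last Train | Lewis 
Distant Shores | Baker 
Empty Rooms    | Lewis 
Midnight Sun   | NULL  


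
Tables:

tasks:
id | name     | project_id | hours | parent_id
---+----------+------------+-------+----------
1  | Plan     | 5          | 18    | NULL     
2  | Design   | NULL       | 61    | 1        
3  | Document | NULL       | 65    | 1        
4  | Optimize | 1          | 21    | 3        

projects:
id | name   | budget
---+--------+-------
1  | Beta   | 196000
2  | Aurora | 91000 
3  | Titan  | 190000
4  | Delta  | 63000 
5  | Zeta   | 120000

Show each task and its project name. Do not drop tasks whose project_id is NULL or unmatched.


LEFT JOIN keeps every row from tasks (the left table); where project_id has no match in projects, the project columns become NULL. Walk through each task:
  - task 1 (Plan): project_id=5 -> matches Zeta
  - task 2 (Design): project_id=NULL, no match -> kept with NULL
  - task 3 (Document): project_id=NULL, no match -> kept with NULL
  - task 4 (Optimize): project_id=1 -> matches Beta
All 4 rows appear; 2 have NULL project.

SQL:
SELECT a.name, b.name AS project
FROM tasks a
LEFT JOIN projects b ON a.project_id = b.id

Result:
name     | project
---------+--------
Plan     | Zeta   
Design   | NULL   
Document | NULL   
Optimize | Beta   


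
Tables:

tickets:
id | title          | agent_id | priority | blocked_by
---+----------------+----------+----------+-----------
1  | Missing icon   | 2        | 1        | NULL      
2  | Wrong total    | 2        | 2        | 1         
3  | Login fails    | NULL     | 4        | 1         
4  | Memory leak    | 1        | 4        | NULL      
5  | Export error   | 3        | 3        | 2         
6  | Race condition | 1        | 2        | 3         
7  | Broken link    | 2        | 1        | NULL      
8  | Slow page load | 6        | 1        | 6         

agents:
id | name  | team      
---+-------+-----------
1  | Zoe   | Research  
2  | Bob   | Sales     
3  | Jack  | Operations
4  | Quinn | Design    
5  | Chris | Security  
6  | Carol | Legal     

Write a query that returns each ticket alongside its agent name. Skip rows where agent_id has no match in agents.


INNER JOIN keeps only tickets rows whose agent_id matches an id in agents. Walk through each ticket:
  - ticket 1 (Missing icon): agent_id=2 -> matches Bob
  - ticket 2 (Wrong total): agent_id=2 -> matches Bob
  - ticket 3 (Login fails): agent_id=NULL, no match -> dropped
  - ticket 4 (Memory leak): agent_id=1 -> matches Zoe
  - ticket 5 (Export error): agent_id=3 -> matches Jack
  - ticket 6 (Race condition): agent_id=1 -> matches Zoe
  - ticket 7 (Broken link): agent_id=2 -> matches Bob
  - ticket 8 (Slow page load): agent_id=6 -> matches Carol
So 1 of 8 rows is dropped.

SQL:
SELECT a.title, b.name AS agent
FROM tickets a
INNER JOIN agents b ON a.agent_id = b.id

Result:
title          | agent
---------------+------
Missing icon   | Bob  
Wrong total    | Bob  
Memory leak    | Zoe  
Export error   | Jack 
Race condition | Zoe  
Broken link    | Bob  
Slow page load | Carol


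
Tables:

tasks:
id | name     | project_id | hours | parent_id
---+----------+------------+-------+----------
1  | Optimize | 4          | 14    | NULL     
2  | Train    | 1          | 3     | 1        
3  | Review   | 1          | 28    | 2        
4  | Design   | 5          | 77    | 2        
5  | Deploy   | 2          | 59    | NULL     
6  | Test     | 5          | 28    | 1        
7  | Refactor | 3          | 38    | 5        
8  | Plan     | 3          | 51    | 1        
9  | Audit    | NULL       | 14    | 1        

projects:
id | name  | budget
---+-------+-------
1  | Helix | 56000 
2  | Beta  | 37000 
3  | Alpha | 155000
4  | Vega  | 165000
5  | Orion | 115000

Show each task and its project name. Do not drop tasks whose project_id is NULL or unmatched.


LEFT JOIN keeps every row from tasks (the left table); where project_id has no match in projects, the project columns become NULL. Walk through each task:
  - task 1 (Optimize): project_id=4 -> matches Vega
  - task 2 (Train): project_id=1 -> matches Helix
  - task 3 (Review): project_id=1 -> matches Helix
  - task 4 (Design): project_id=5 -> matches Orion
  - task 5 (Deploy): project_id=2 -> matches Beta
  - task 6 (Test): project_id=5 -> matches Orion
  - task 7 (Refactor): project_id=3 -> matches Alpha
  - task 8 (Plan): project_id=3 -> matches Alpha
  - task 9 (Audit): project_id=NULL, no match -> kept with NULL
All 9 rows appear; 1 has NULL project.

SQL:
SELECT a.name, b.name AS project
FROM tasks a
LEFT JOIN projects b ON a.project_id = b.id

Result:
name     | project
---------+--------
Optimize | Vega   
Train    | Helix  
Review   | Helix  
Design   | Orion  
Deploy   | Beta   
Test     | Orion  
Refactor | Alpha  
Plan     | Alpha  
Audit    | NULL   


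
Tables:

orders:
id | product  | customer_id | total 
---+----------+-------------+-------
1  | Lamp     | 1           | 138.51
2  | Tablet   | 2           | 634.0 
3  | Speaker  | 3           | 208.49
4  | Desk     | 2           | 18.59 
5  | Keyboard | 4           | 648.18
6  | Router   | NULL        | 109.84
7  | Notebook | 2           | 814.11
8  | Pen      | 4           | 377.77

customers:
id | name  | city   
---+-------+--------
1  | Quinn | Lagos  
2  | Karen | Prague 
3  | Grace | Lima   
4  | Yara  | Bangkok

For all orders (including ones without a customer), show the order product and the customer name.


LEFT JOIN keeps every row from orders (the left table); where customer_id has no match in customers, the customer columns become NULL. Walk through each order:
  - order 1 (Lamp): customer_id=1 -> matches Quinn
  - order 2 (Tablet): customer_id=2 -> matches Karen
  - order 3 (Speaker): customer_id=3 -> matches Grace
  - order 4 (Desk): customer_id=2 -> matches Karen
  - order 5 (Keyboard): customer_id=4 -> matches Yara
  - order 6 (Router): customer_id=NULL, no match -> kept with NULL
  - order 7 (Notebook): customer_id=2 -> matches Karen
  - order 8 (Pen): customer_id=4 -> matches Yara
All 8 rows appear; 1 has NULL customer.

SQL:
SELECT a.product, b.name AS customer
FROM orders a
LEFT JOIN customers b ON a.customer_id = b.id

Result:
product  | customer
---------+---------
Lamp     | Quinn   
Tablet   | Karen   
Speaker  | Grace   
Desk     | Karen   
Keyboard | Yara    
Router   | NULL    
Notebook | Karen   
Pen      | Yara    


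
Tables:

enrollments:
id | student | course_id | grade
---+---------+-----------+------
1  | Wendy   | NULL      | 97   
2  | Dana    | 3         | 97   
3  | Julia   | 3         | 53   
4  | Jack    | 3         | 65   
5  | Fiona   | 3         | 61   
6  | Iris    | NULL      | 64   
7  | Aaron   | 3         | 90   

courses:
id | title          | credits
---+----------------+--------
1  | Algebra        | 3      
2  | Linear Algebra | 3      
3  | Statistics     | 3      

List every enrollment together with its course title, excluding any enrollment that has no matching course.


INNER JOIN keeps only enrollments rows whose course_id matches an id in courses. Walk through each enrollment:
  - enrollment 1 (Wendy): course_id=NULL, no match -> dropped
  - enrollment 2 (Dana): course_id=3 -> matches Statistics
  - enrollment 3 (Julia): course_id=3 -> matches Statistics
  - enrollment 4 (Jack): course_id=3 -> matches Statistics
  - enrollment 5 (Fiona): course_id=3 -> matches Statistics
  - enrollment 6 (Iris): course_id=NULL, no match -> dropped
  - enrollment 7 (Aaron): course_id=3 -> matches Statistics
So 2 of 7 rows are dropped.

SQL:
SELECT a.student, b.title AS course
FROM enrollments a
INNER JOIN courses b ON a.course_id = b.id

Result:
student | course    
--------+-----------
Dana    | Statistics
Julia   | Statistics
Jack    | Statistics
Fiona   | Statistics
Aaron   | Statistics


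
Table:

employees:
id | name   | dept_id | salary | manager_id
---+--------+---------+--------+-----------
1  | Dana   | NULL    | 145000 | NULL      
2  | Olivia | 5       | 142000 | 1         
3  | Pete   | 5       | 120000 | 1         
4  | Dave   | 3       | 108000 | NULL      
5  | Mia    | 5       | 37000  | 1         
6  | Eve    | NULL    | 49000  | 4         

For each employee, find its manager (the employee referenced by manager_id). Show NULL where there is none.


This is a self-join: employees is joined to a second copy of itself, matching each row's manager_id to another row's id. Use LEFT JOIN so rows with manager_id=NULL are kept.
  - employee 1 (Dana): manager_id=NULL -> NULL
  - employee 2 (Olivia): manager_id=1 -> Dana
  - employee 3 (Pete): manager_id=1 -> Dana
  - employee 4 (Dave): manager_id=NULL -> NULL
  - employee 5 (Mia): manager_id=1 -> Dana
  - employee 6 (Eve): manager_id=4 -> Dave

SQL:
SELECT a.name AS item, b.name AS manager
FROM employees a
LEFT JOIN employees b ON a.manager_id = b.id

Result:
item   | manager
-------+--------
Dana   | NULL   
Olivia | Dana   
Pete   | Dana   
Dave   | NULL   
Mia    | Dana   
Eve    | Dave   


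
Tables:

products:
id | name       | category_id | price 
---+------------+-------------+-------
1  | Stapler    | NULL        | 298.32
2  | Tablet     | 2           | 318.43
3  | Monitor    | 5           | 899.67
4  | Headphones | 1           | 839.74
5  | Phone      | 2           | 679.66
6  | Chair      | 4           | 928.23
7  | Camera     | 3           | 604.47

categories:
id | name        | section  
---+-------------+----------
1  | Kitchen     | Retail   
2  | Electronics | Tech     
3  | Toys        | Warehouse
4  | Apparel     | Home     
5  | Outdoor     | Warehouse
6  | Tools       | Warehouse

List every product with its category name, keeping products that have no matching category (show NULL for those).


LEFT JOIN keeps every row from products (the left table); where category_id has no match in categories, the category columns become NULL. Walk through each product:
  - product 1 (Stapler): category_id=NULL, no match -> kept with NULL
  - product 2 (Tablet): category_id=2 -> matches Electronics
  - product 3 (Monitor): category_id=5 -> matches Outdoor
  - product 4 (Headphones): category_id=1 -> matches Kitchen
  - product 5 (Phone): category_id=2 -> matches Electronics
  - product 6 (Chair): category_id=4 -> matches Apparel
  - product 7 (Camera): category_id=3 -> matches Toys
All 7 rows appear; 1 has NULL category.

SQL:
SELECT a.name, b.name AS category
FROM products a
LEFT JOIN categories b ON a.category_id = b.id

Result:
name       | category   
-----------+------------
Stapler    | NULL       
Tablet     | Electronics
Monitor    | Outdoor    
Headphones | Kitchen    
Phone      | Electronics
Chair      | Apparel    
Camera     | Toys       


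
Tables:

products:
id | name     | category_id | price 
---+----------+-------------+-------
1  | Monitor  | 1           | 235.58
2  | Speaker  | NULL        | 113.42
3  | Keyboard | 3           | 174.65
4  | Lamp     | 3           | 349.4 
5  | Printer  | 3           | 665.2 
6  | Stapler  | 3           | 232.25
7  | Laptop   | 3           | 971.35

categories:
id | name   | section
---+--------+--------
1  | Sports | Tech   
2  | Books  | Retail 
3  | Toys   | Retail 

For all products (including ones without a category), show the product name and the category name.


LEFT JOIN keeps every row from products (the left table); where category_id has no match in categories, the category columns become NULL. Walk through each product:
  - product 1 (Monitor): category_id=1 -> matches Sports
  - product 2 (Speaker): category_id=NULL, no match -> kept with NULL
  - product 3 (Keyboard): category_id=3 -> matches Toys
  - product 4 (Lamp): category_id=3 -> matches Toys
  - product 5 (Printer): category_id=3 -> matches Toys
  - product 6 (Stapler): category_id=3 -> matches Toys
  - product 7 (Laptop): category_id=3 -> matches Toys
All 7 rows appear; 1 has NULL category.

SQL:
SELECT a.name, b.name AS category
FROM products a
LEFT JOIN categories b ON a.category_id = b.id

Result:
name     | category
---------+---------
Monitor  | Sports  
Speaker  | NULL    
Keyboard | Toys    
Lamp     | Toys    
Printer  | Toys    
Stapler  | Toys    
Laptop   | Toys    


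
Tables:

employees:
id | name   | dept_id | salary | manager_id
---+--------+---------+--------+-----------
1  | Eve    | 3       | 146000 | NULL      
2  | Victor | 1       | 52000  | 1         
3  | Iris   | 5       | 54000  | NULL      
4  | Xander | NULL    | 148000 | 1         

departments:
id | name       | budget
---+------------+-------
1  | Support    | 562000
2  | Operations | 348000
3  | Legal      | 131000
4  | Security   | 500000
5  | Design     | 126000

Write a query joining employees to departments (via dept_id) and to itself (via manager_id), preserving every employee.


Two LEFT JOINs from the same base table employees: one to departments via dept_id, one to employees itself via manager_id. Both are LEFT so every employee is preserved.
Match against departments:
  - employee 1 (Eve): dept_id=3 -> matches Legal
  - employee 2 (Victor): dept_id=1 -> matches Support
  - employee 3 (Iris): dept_id=5 -> matches Design
  - employee 4 (Xander): dept_id=NULL, no match -> kept with NULL
Match against employees (self):
  - employee 1 (Eve): manager_id=NULL -> NULL
  - employee 2 (Victor): manager_id=1 -> Eve
  - employee 3 (Iris): manager_id=NULL -> NULL
  - employee 4 (Xander): manager_id=1 -> Eve

SQL:
SELECT a.name, b.name AS department, c.name AS manager
FROM employees a
LEFT JOIN departments b ON a.dept_id = b.id
LEFT JOIN employees c ON a.manager_id = c.id

Result:
name   | department | manager
-------+------------+--------
Eve    | Legal      | NULL   
Victor | Support    | Eve    
Iris   | Design     | NULL   
Xander | NULL       | Eve    


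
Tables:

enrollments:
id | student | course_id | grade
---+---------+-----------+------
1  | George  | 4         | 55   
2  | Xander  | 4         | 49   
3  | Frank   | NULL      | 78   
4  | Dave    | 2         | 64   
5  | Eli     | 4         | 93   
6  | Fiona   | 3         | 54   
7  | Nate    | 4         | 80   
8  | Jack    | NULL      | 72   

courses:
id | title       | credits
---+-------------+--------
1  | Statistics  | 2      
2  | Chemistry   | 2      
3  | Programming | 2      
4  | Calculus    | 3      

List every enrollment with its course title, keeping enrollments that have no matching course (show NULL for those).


LEFT JOIN keeps every row from enrollments (the left table); where course_id has no match in courses, the course columns become NULL. Walk through each enrollment:
  - enrollment 1 (George): course_id=4 -> matches Calculus
  - enrollment 2 (Xander): course_id=4 -> matches Calculus
  - enrollment 3 (Frank): course_id=NULL, no match -> kept with NULL
  - enrollment 4 (Dave): course_id=2 -> matches Chemistry
  - enrollment 5 (Eli): course_id=4 -> matches Calculus
  - enrollment 6 (Fiona): course_id=3 -> matches Programming
  - enrollment 7 (Nate): course_id=4 -> matches Calculus
  - enrollment 8 (Jack): course_id=NULL, no match -> kept with NULL
All 8 rows appear; 2 have NULL course.

SQL:
SELECT a.student, b.title AS course
FROM enrollments a
LEFT JOIN courses b ON a.course_id = b.id

Result:
student | course     
--------+------------
George  | Calculus   
Xander  | Calculus   
Frank   | NULL       
Dave    | Chemistry  
Eli     | Calculus   
Fiona   | Programming
Nate    | Calculus   
Jack    | NULL       


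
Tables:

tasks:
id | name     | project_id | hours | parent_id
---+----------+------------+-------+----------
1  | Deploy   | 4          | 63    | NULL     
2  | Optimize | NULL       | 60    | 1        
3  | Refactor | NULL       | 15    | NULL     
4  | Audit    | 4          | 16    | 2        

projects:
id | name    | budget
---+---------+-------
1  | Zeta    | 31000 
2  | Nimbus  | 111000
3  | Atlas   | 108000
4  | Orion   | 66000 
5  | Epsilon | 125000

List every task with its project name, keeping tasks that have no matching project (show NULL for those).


LEFT JOIN keeps every row from tasks (the left table); where project_id has no match in projects, the project columns become NULL. Walk through each task:
  - task 1 (Deploy): project_id=4 -> matches Orion
  - task 2 (Optimize): project_id=NULL, no match -> kept with NULL
  - task 3 (Refactor): project_id=NULL, no match -> kept with NULL
  - task 4 (Audit): project_id=4 -> matches Orion
All 4 rows appear; 2 have NULL project.

SQL:
SELECT a.name, b.name AS project
FROM tasks a
LEFT JOIN projects b ON a.project_id = b.id

Result:
name     | project
---------+--------
Deploy   | Orion  
Optimize | NULL   
Refactor | NULL   
Audit    | Orion  


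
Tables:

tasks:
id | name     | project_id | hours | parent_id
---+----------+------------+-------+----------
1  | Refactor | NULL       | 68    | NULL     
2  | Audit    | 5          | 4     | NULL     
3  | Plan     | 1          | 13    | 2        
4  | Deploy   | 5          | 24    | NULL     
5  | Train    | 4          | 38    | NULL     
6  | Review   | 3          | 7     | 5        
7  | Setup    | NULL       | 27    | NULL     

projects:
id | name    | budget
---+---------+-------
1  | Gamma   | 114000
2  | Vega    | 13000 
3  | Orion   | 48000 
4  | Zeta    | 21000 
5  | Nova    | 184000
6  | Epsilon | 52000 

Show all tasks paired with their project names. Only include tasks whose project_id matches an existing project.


INNER JOIN keeps only tasks rows whose project_id matches an id in projects. Walk through each task:
  - task 1 (Refactor): project_id=NULL, no match -> dropped
  - task 2 (Audit): project_id=5 -> matches Nova
  - task 3 (Plan): project_id=1 -> matches Gamma
  - task 4 (Deploy): project_id=5 -> matches Nova
  - task 5 (Train): project_id=4 -> matches Zeta
  - task 6 (Review): project_id=3 -> matches Orion
  - task 7 (Setup): project_id=NULL, no match -> dropped
So 2 of 7 rows are dropped.

SQL:
SELECT a.name, b.name AS project
FROM tasks a
INNER JOIN projects b ON a.project_id = b.id

Result:
name   | project
-------+--------
Audit  | Nova   
Plan   | Gamma  
Deploy | Nova   
Train  | Zeta   
Review | Orion  


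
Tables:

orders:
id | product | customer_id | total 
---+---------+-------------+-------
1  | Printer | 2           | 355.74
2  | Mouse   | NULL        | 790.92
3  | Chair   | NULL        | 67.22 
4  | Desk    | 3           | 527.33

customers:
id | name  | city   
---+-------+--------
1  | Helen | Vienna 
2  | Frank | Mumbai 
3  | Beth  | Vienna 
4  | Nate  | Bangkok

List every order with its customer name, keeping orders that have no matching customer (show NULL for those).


LEFT JOIN keeps every row from orders (the left table); where customer_id has no match in customers, the customer columns become NULL. Walk through each order:
  - order 1 (Printer): customer_id=2 -> matches Frank
  - order 2 (Mouse): customer_id=NULL, no match -> kept with NULL
  - order 3 (Chair): customer_id=NULL, no match -> kept with NULL
  - order 4 (Desk): customer_id=3 -> matches Beth
All 4 rows appear; 2 have NULL customer.

SQL:
SELECT a.product, b.name AS customer
FROM orders a
LEFT JOIN customers b ON a.customer_id = b.id

Result:
product | customer
--------+---------
Printer | Frank   
Mouse   | NULL    
Chair   | NULL    
Desk    | Beth    


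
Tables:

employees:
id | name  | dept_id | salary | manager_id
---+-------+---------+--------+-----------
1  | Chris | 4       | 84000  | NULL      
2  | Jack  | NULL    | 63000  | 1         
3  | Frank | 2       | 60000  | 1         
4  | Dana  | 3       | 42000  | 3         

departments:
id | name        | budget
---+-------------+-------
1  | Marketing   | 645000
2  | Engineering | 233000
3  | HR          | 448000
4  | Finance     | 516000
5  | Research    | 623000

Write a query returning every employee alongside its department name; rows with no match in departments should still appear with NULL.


LEFT JOIN keeps every row from employees (the left table); where dept_id has no match in departments, the department columns become NULL. Walk through each employee:
  - employee 1 (Chris): dept_id=4 -> matches Finance
  - employee 2 (Jack): dept_id=NULL, no match -> kept with NULL
  - employee 3 (Frank): dept_id=2 -> matches Engineering
  - employee 4 (Dana): dept_id=3 -> matches HR
All 4 rows appear; 1 has NULL department.

SQL:
SELECT a.name, b.name AS department
FROM employees a
LEFT JOIN departments b ON a.dept_id = b.id

Result:
name  | department 
------+------------
Chris | Finance    
Jack  | NULL       
Frank | Engineering
Dana  | HR         


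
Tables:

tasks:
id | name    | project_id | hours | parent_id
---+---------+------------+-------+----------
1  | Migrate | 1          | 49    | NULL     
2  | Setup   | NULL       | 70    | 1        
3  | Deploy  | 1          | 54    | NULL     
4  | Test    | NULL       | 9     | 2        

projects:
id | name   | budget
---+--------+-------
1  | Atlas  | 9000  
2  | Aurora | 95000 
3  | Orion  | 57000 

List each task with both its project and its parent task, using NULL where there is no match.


Two LEFT JOINs from the same base table tasks: one to projects via project_id, one to tasks itself via parent_id. Both are LEFT so every task is preserved.
Match against projects:
  - task 1 (Migrate): project_id=1 -> matches Atlas
  - task 2 (Setup): project_id=NULL, no match -> kept with NULL
  - task 3 (Deploy): project_id=1 -> matches Atlas
  - task 4 (Test): project_id=NULL, no match -> kept with NULL
Match against tasks (self):
  - task 1 (Migrate): parent_id=NULL -> NULL
  - task 2 (Setup): parent_id=1 -> Migrate
  - task 3 (Deploy): parent_id=NULL -> NULL
  - task 4 (Test): parent_id=2 -> Setup

SQL:
SELECT a.name, b.name AS project, c.name AS parent
FROM tasks a
LEFT JOIN projects b ON a.project_id = b.id
LEFT JOIN tasks c ON a.parent_id = c.id

Result:
name    | project | parent 
--------+---------+--------
Migrate | Atlas   | NULL   
Setup   | NULL    | Migrate
Deploy  | Atlas   | NULL   
Test    | NULL    | Setup  


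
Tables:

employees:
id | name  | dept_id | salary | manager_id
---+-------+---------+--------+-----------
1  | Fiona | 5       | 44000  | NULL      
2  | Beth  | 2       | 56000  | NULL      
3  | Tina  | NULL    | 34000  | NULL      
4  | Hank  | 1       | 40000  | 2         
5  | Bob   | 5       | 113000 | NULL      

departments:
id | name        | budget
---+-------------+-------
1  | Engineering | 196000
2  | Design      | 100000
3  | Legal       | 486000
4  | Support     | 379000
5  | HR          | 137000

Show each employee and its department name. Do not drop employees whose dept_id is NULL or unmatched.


LEFT JOIN keeps every row from employees (the left table); where dept_id has no match in departments, the department columns become NULL. Walk through each employee:
  - employee 1 (Fiona): dept_id=5 -> matches HR
  - employee 2 (Beth): dept_id=2 -> matches Design
  - employee 3 (Tina): dept_id=NULL, no match -> kept with NULL
  - employee 4 (Hank): dept_id=1 -> matches Engineering
  - employee 5 (Bob): dept_id=5 -> matches HR
All 5 rows appear; 1 has NULL department.

SQL:
SELECT a.name, b.name AS department
FROM employees a
LEFT JOIN departments b ON a.dept_id = b.id

Result:
name  | department 
------+------------
Fiona | HR         
Beth  | Design     
Tina  | NULL       
Hank  | Engineering
Bob   | HR         


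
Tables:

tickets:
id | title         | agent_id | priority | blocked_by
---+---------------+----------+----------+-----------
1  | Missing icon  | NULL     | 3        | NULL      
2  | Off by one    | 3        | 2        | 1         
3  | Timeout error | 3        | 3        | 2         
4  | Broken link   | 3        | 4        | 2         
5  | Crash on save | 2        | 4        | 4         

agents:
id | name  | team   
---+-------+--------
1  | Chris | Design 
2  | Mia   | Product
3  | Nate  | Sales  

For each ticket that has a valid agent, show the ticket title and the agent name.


INNER JOIN keeps only tickets rows whose agent_id matches an id in agents. Walk through each ticket:
  - ticket 1 (Missing icon): agent_id=NULL, no match -> dropped
  - ticket 2 (Off by one): agent_id=3 -> matches Nate
  - ticket 3 (Timeout error): agent_id=3 -> matches Nate
  - ticket 4 (Broken link): agent_id=3 -> matches Nate
  - ticket 5 (Crash on save): agent_id=2 -> matches Mia
So 1 of 5 rows is dropped.

SQL:
SELECT a.title, b.name AS agent
FROM tickets a
INNER JOIN agents b ON a.agent_id = b.id

Result:
title         | agent
--------------+------
Off by one    | Nate 
Timeout error | Nate 
Broken link   | Nate 
Crash on save | Mia  


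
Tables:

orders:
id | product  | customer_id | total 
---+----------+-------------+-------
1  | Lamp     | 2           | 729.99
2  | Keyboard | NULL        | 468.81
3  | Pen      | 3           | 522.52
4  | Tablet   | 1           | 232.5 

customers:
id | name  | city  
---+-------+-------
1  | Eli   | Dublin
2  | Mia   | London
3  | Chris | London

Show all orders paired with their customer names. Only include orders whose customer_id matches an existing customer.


INNER JOIN keeps only orders rows whose customer_id matches an id in customers. Walk through each order:
  - order 1 (Lamp): customer_id=2 -> matches Mia
  - order 2 (Keyboard): customer_id=NULL, no match -> dropped
  - order 3 (Pen): customer_id=3 -> matches Chris
  - order 4 (Tablet): customer_id=1 -> matches Eli
So 1 of 4 rows is dropped.

SQL:
SELECT a.product, b.name AS customer
FROM orders a
INNER JOIN customers b ON a.customer_id = b.id

Result:
product | customer
--------+---------
Lamp    | Mia     
Pen     | Chris   
Tablet  | Eli     


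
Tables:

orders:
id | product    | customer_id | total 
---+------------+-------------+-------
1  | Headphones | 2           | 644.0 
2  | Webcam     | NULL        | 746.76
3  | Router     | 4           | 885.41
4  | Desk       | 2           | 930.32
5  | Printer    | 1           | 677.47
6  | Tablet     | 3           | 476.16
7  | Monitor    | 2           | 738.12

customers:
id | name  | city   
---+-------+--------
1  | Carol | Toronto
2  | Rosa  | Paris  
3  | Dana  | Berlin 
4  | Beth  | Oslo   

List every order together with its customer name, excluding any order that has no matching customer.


INNER JOIN keeps only orders rows whose customer_id matches an id in customers. Walk through each order:
  - order 1 (Headphones): customer_id=2 -> matches Rosa
  - order 2 (Webcam): customer_id=NULL, no match -> dropped
  - order 3 (Router): customer_id=4 -> matches Beth
  - order 4 (Desk): customer_id=2 -> matches Rosa
  - order 5 (Printer): customer_id=1 -> matches Carol
  - order 6 (Tablet): customer_id=3 -> matches Dana
  - order 7 (Monitor): customer_id=2 -> matches Rosa
So 1 of 7 rows is dropped.

SQL:
SELECT a.product, b.name AS customer
FROM orders a
INNER JOIN customers b ON a.customer_id = b.id

Result:
product    | customer
-----------+---------
Headphones | Rosa    
Router     | Beth    
Desk       | Rosa    
Printer    | Carol   
Tablet     | Dana    
Monitor    | Rosa    


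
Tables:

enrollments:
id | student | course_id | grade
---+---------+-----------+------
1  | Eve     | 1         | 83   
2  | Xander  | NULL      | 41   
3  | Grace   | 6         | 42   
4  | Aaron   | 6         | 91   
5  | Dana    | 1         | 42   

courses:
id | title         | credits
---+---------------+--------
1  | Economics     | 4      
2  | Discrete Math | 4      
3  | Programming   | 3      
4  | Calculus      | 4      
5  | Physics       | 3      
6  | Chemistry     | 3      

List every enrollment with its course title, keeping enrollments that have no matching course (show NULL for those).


LEFT JOIN keeps every row from enrollments (the left table); where course_id has no match in courses, the course columns become NULL. Walk through each enrollment:
  - enrollment 1 (Eve): course_id=1 -> matches Economics
  - enrollment 2 (Xander): course_id=NULL, no match -> kept with NULL
  - enrollment 3 (Grace): course_id=6 -> matches Chemistry
  - enrollment 4 (Aaron): course_id=6 -> matches Chemistry
  - enrollment 5 (Dana): course_id=1 -> matches Economics
All 5 rows appear; 1 has NULL course.

SQL:
SELECT a.student, b.title AS course
FROM enrollments a
LEFT JOIN courses b ON a.course_id = b.id

Result:
student | course   
--------+----------
Eve     | Economics
Xander  | NULL     
Grace   | Chemistry
Aaron   | Chemistry
Dana    | Economics


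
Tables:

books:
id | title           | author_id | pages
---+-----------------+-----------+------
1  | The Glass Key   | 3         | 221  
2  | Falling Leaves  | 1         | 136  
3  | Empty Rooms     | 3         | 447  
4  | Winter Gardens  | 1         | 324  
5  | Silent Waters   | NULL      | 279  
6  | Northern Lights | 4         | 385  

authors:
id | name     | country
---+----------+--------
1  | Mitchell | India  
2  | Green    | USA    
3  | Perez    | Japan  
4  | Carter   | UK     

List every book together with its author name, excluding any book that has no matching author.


INNER JOIN keeps only books rows whose author_id matches an id in authors. Walk through each book:
  - book 1 (The Glass Key): author_id=3 -> matches Perez
  - book 2 (Falling Leaves): author_id=1 -> matches Mitchell
  - book 3 (Empty Rooms): author_id=3 -> matches Perez
  - book 4 (Winter Gardens): author_id=1 -> matches Mitchell
  - book 5 (Silent Waters): author_id=NULL, no match -> dropped
  - book 6 (Northern Lights): author_id=4 -> matches Carter
So 1 of 6 rows is dropped.

SQL:
SELECT a.title, b.name AS author
FROM books a
INNER JOIN authors b ON a.author_id = b.id

Result:
title           | author  
----------------+---------
The Glass Key   | Perez   
Falling Leaves  | Mitchell
Empty Rooms     | Perez   
Winter Gardens  | Mitchell
Northern Lights | Carter  
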